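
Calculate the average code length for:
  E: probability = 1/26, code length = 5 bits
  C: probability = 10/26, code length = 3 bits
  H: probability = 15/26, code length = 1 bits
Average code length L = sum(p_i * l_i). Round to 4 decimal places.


Weighted contributions p_i * l_i:
  E: (1/26) * 5 = 5/26
  C: (10/26) * 3 = 30/26
  H: (15/26) * 1 = 15/26
Sum = (5 + 30 + 15)/26 = 50/26

L = 50/26 = 1.9231 bits/symbol


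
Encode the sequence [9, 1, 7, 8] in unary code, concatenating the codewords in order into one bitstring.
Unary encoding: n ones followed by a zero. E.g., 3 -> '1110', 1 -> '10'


Encode each number as n ones followed by a terminating 0:
  9 -> 1111111110 (10 bits)
  1 -> 10 (2 bits)
  7 -> 11111110 (8 bits)
  8 -> 111111110 (9 bits)
Total length = 10 + 2 + 8 + 9 = 29 bits.

Unary([9, 1, 7, 8]) = 11111111101011111110111111110 (29 bits)


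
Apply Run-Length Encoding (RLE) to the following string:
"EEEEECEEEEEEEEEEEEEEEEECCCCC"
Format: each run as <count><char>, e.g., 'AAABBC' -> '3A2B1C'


Scanning runs left to right:
  i=0: run of 'E' x 5 -> '5E'
  i=5: run of 'C' x 1 -> '1C'
  i=6: run of 'E' x 17 -> '17E'
  i=23: run of 'C' x 5 -> '5C'

RLE = 5E1C17E5C


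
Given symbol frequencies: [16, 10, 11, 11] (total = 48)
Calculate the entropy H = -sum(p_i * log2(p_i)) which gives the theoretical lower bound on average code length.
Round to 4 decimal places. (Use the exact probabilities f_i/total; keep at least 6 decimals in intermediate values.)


Per-symbol terms -p_i * log2(p_i) with p_i = f_i/48:
  p = 16/48 = 0.333333: log2(p) = -1.584963, -p*log2(p) = 0.528321
  p = 10/48 = 0.208333: log2(p) = -2.263034, -p*log2(p) = 0.471466
  p = 11/48 = 0.229167: log2(p) = -2.125531, -p*log2(p) = 0.487101
  p = 11/48 = 0.229167: log2(p) = -2.125531, -p*log2(p) = 0.487101
H = 0.528321 + 0.471466 + 0.487101 + 0.487101 = 1.973989

H = 1.974 bits/symbol


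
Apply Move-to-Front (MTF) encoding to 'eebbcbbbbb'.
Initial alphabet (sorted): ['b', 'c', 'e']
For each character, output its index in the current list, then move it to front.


MTF encoding:
'e': index 2 in ['b', 'c', 'e'] -> ['e', 'b', 'c']
'e': index 0 in ['e', 'b', 'c'] -> ['e', 'b', 'c']
'b': index 1 in ['e', 'b', 'c'] -> ['b', 'e', 'c']
'b': index 0 in ['b', 'e', 'c'] -> ['b', 'e', 'c']
'c': index 2 in ['b', 'e', 'c'] -> ['c', 'b', 'e']
'b': index 1 in ['c', 'b', 'e'] -> ['b', 'c', 'e']
'b': index 0 in ['b', 'c', 'e'] -> ['b', 'c', 'e']
'b': index 0 in ['b', 'c', 'e'] -> ['b', 'c', 'e']
'b': index 0 in ['b', 'c', 'e'] -> ['b', 'c', 'e']
'b': index 0 in ['b', 'c', 'e'] -> ['b', 'c', 'e']


Output: [2, 0, 1, 0, 2, 1, 0, 0, 0, 0]


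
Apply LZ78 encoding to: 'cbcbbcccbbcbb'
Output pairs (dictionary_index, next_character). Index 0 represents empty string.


LZ78 encoding steps:
Dictionary: {0: ''}
Step 1: w='' (idx 0), next='c' -> output (0, 'c'), add 'c' as idx 1
Step 2: w='' (idx 0), next='b' -> output (0, 'b'), add 'b' as idx 2
Step 3: w='c' (idx 1), next='b' -> output (1, 'b'), add 'cb' as idx 3
Step 4: w='b' (idx 2), next='c' -> output (2, 'c'), add 'bc' as idx 4
Step 5: w='c' (idx 1), next='c' -> output (1, 'c'), add 'cc' as idx 5
Step 6: w='b' (idx 2), next='b' -> output (2, 'b'), add 'bb' as idx 6
Step 7: w='cb' (idx 3), next='b' -> output (3, 'b'), add 'cbb' as idx 7


Encoded: [(0, 'c'), (0, 'b'), (1, 'b'), (2, 'c'), (1, 'c'), (2, 'b'), (3, 'b')]


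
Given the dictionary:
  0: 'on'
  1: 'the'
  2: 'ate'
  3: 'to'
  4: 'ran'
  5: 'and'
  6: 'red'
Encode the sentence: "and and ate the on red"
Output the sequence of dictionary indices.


Look up each word in the dictionary:
  'and' -> 5
  'and' -> 5
  'ate' -> 2
  'the' -> 1
  'on' -> 0
  'red' -> 6

Encoded: [5, 5, 2, 1, 0, 6]


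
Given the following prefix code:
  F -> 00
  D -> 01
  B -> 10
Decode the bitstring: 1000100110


Decoding step by step:
Bits 10 -> B
Bits 00 -> F
Bits 10 -> B
Bits 01 -> D
Bits 10 -> B


Decoded message: BFBDB


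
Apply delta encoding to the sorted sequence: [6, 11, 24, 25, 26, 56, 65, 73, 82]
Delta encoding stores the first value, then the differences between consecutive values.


First value: 6
Deltas:
  11 - 6 = 5
  24 - 11 = 13
  25 - 24 = 1
  26 - 25 = 1
  56 - 26 = 30
  65 - 56 = 9
  73 - 65 = 8
  82 - 73 = 9


Delta encoded: [6, 5, 13, 1, 1, 30, 9, 8, 9]


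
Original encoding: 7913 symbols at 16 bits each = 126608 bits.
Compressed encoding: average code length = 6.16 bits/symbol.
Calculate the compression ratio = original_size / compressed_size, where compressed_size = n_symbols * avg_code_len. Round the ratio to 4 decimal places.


original_size = n_symbols * orig_bits = 7913 * 16 = 126608 bits
compressed_size = n_symbols * avg_code_len = 7913 * 6.16 = 48744.08 bits
ratio = original_size / compressed_size = 126608 / 48744.08 = 2.5974

Compression ratio = 2.5974


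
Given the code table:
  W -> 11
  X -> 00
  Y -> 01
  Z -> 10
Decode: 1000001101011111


Decoding:
10 -> Z
00 -> X
00 -> X
11 -> W
01 -> Y
01 -> Y
11 -> W
11 -> W


Result: ZXXWYYWW


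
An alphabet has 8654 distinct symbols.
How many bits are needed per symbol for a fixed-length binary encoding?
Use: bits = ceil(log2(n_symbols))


log2(8654) = 13.0792
Bracket: 2^13 = 8192 < 8654 <= 2^14 = 16384
So ceil(log2(8654)) = 14

bits = ceil(log2(8654)) = ceil(13.0792) = 14 bits


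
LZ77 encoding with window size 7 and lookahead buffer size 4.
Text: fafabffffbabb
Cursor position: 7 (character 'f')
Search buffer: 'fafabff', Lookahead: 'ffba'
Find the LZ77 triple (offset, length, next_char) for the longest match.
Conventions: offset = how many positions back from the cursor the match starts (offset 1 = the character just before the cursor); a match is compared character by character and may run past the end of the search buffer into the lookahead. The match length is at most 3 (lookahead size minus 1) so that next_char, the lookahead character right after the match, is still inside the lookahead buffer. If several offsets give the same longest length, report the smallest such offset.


Try each offset into the search buffer:
  offset=1 (pos 6, char 'f'): match length 2
  offset=2 (pos 5, char 'f'): match length 2
  offset=3 (pos 4, char 'b'): match length 0
  offset=4 (pos 3, char 'a'): match length 0
  offset=5 (pos 2, char 'f'): match length 1
  offset=6 (pos 1, char 'a'): match length 0
  offset=7 (pos 0, char 'f'): match length 1
Longest match has length 2, found at offsets 1, 2; take the smallest, offset 1.
next_char = character at position 7 + 2 = 9 -> 'b'

Best match: offset=1, length=2 (matching 'ff' starting at position 6)
LZ77 triple: (1, 2, 'b')


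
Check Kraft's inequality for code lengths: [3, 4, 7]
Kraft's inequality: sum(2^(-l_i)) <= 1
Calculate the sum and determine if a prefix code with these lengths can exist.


Sum = 2^(-3) + 2^(-4) + 2^(-7)
    = 0.125 + 0.0625 + 0.0078125
    = 25/128 = 0.1953125
Since 0.1953125 <= 1, Kraft's inequality IS satisfied.
A prefix code with these lengths CAN exist.

Kraft sum = 0.1953125. Satisfied.


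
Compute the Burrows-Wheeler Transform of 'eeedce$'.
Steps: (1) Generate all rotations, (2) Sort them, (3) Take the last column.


Rotations (sorted):
  0: $eeedce -> last char: e
  1: ce$eeed -> last char: d
  2: dce$eee -> last char: e
  3: e$eeedc -> last char: c
  4: edce$ee -> last char: e
  5: eedce$e -> last char: e
  6: eeedce$ -> last char: $


BWT = edecee$


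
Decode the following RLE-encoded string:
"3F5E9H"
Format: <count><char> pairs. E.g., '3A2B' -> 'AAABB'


Expanding each <count><char> pair:
  3F -> 'FFF'
  5E -> 'EEEEE'
  9H -> 'HHHHHHHHH'

Decoded = FFFEEEEEHHHHHHHHH


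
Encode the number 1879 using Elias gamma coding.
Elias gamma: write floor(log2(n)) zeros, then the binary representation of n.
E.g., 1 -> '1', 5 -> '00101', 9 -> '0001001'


num_bits = floor(log2(1879)) + 1 = 11
leading_zeros = num_bits - 1 = 10
binary(1879) = 11101010111

Elias gamma(1879) = '0000000000' + '11101010111' = 000000000011101010111 (21 bits)


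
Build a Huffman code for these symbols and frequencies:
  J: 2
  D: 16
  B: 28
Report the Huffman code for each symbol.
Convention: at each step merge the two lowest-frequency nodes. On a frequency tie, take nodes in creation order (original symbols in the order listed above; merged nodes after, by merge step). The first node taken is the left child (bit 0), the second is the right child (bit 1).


Huffman tree construction:
Step 1: Merge J(2) + D(16) = 18
Step 2: Merge (J+D)(18) + B(28) = 46
Read each symbol's code off the tree from the root (left child = 0, right child = 1).

Codes:
  J: 00 (length 2)
  D: 01 (length 2)
  B: 1 (length 1)
Average code length: 64/46 = 1.3913 bits/symbol


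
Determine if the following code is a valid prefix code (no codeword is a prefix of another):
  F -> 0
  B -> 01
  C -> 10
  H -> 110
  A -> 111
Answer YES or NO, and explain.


Checking each pair (does one codeword prefix another?):
  F='0' vs B='01': prefix -- VIOLATION

NO -- this is NOT a valid prefix code. F (0) is a prefix of B (01).


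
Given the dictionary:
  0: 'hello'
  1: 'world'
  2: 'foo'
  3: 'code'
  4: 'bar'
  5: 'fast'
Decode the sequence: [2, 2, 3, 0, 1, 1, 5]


Look up each index in the dictionary:
  2 -> 'foo'
  2 -> 'foo'
  3 -> 'code'
  0 -> 'hello'
  1 -> 'world'
  1 -> 'world'
  5 -> 'fast'

Decoded: "foo foo code hello world world fast"


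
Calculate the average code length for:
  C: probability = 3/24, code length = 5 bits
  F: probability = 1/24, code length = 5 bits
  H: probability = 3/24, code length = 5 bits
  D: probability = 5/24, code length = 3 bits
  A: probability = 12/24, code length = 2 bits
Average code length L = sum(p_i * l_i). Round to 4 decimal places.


Weighted contributions p_i * l_i:
  C: (3/24) * 5 = 15/24
  F: (1/24) * 5 = 5/24
  H: (3/24) * 5 = 15/24
  D: (5/24) * 3 = 15/24
  A: (12/24) * 2 = 24/24
Sum = (15 + 5 + 15 + 15 + 24)/24 = 74/24

L = 74/24 = 3.0833 bits/symbol


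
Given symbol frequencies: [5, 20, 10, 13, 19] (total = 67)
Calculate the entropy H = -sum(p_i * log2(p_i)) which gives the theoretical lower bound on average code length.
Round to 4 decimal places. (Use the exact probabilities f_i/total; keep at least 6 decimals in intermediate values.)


Per-symbol terms -p_i * log2(p_i) with p_i = f_i/67:
  p = 5/67 = 0.074627: log2(p) = -3.744161, -p*log2(p) = 0.279415
  p = 20/67 = 0.298507: log2(p) = -1.744161, -p*log2(p) = 0.520645
  p = 10/67 = 0.149254: log2(p) = -2.744161, -p*log2(p) = 0.409576
  p = 13/67 = 0.194030: log2(p) = -2.365649, -p*log2(p) = 0.459007
  p = 19/67 = 0.283582: log2(p) = -1.818162, -p*log2(p) = 0.515598
H = 0.279415 + 0.520645 + 0.409576 + 0.459007 + 0.515598 = 2.184241

H = 2.1842 bits/symbol


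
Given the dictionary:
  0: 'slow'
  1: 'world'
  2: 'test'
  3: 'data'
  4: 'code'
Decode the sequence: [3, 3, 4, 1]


Look up each index in the dictionary:
  3 -> 'data'
  3 -> 'data'
  4 -> 'code'
  1 -> 'world'

Decoded: "data data code world"


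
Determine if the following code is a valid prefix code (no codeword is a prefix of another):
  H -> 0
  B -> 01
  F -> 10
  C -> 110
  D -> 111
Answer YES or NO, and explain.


Checking each pair (does one codeword prefix another?):
  H='0' vs B='01': prefix -- VIOLATION

NO -- this is NOT a valid prefix code. H (0) is a prefix of B (01).


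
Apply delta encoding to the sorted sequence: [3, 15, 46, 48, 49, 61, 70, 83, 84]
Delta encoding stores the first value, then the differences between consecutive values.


First value: 3
Deltas:
  15 - 3 = 12
  46 - 15 = 31
  48 - 46 = 2
  49 - 48 = 1
  61 - 49 = 12
  70 - 61 = 9
  83 - 70 = 13
  84 - 83 = 1


Delta encoded: [3, 12, 31, 2, 1, 12, 9, 13, 1]


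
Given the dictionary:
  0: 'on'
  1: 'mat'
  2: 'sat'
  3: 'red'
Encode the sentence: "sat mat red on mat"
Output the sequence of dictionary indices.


Look up each word in the dictionary:
  'sat' -> 2
  'mat' -> 1
  'red' -> 3
  'on' -> 0
  'mat' -> 1

Encoded: [2, 1, 3, 0, 1]


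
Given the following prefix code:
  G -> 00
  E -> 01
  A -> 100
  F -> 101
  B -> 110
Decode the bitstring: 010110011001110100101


Decoding step by step:
Bits 01 -> E
Bits 01 -> E
Bits 100 -> A
Bits 110 -> B
Bits 01 -> E
Bits 110 -> B
Bits 100 -> A
Bits 101 -> F


Decoded message: EEABEBAF


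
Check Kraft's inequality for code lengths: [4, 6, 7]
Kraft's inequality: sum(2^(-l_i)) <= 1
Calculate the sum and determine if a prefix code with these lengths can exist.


Sum = 2^(-4) + 2^(-6) + 2^(-7)
    = 0.0625 + 0.015625 + 0.0078125
    = 11/128 = 0.0859375
Since 0.0859375 <= 1, Kraft's inequality IS satisfied.
A prefix code with these lengths CAN exist.

Kraft sum = 0.0859375. Satisfied.


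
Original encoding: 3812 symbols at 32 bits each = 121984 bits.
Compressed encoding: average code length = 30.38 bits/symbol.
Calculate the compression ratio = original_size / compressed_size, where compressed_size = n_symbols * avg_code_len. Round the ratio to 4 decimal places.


original_size = n_symbols * orig_bits = 3812 * 32 = 121984 bits
compressed_size = n_symbols * avg_code_len = 3812 * 30.38 = 115808.56 bits
ratio = original_size / compressed_size = 121984 / 115808.56 = 1.0533

Compression ratio = 1.0533


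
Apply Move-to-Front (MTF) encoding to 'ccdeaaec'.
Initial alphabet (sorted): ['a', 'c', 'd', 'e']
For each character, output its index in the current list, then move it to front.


MTF encoding:
'c': index 1 in ['a', 'c', 'd', 'e'] -> ['c', 'a', 'd', 'e']
'c': index 0 in ['c', 'a', 'd', 'e'] -> ['c', 'a', 'd', 'e']
'd': index 2 in ['c', 'a', 'd', 'e'] -> ['d', 'c', 'a', 'e']
'e': index 3 in ['d', 'c', 'a', 'e'] -> ['e', 'd', 'c', 'a']
'a': index 3 in ['e', 'd', 'c', 'a'] -> ['a', 'e', 'd', 'c']
'a': index 0 in ['a', 'e', 'd', 'c'] -> ['a', 'e', 'd', 'c']
'e': index 1 in ['a', 'e', 'd', 'c'] -> ['e', 'a', 'd', 'c']
'c': index 3 in ['e', 'a', 'd', 'c'] -> ['c', 'e', 'a', 'd']


Output: [1, 0, 2, 3, 3, 0, 1, 3]


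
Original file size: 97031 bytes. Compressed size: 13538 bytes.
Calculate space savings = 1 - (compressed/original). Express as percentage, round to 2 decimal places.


ratio = compressed/original = 13538/97031 = 0.139522
savings = 1 - ratio = 1 - 0.139522 = 0.860478
as a percentage: 0.860478 * 100 = 86.05%

Space savings = 1 - 13538/97031 = 86.05%


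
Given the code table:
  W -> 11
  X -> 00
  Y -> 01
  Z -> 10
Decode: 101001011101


Decoding:
10 -> Z
10 -> Z
01 -> Y
01 -> Y
11 -> W
01 -> Y


Result: ZZYYWY


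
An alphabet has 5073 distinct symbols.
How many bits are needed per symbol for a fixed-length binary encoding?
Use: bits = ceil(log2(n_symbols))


log2(5073) = 12.3086
Bracket: 2^12 = 4096 < 5073 <= 2^13 = 8192
So ceil(log2(5073)) = 13

bits = ceil(log2(5073)) = ceil(12.3086) = 13 bits


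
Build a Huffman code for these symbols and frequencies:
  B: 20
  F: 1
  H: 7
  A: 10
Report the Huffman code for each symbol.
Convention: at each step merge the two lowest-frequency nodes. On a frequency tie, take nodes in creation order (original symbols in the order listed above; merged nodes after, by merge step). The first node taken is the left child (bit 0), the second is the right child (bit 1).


Huffman tree construction:
Step 1: Merge F(1) + H(7) = 8
Step 2: Merge (F+H)(8) + A(10) = 18
Step 3: Merge ((F+H)+A)(18) + B(20) = 38
Read each symbol's code off the tree from the root (left child = 0, right child = 1).

Codes:
  B: 1 (length 1)
  F: 000 (length 3)
  H: 001 (length 3)
  A: 01 (length 2)
Average code length: 64/38 = 1.6842 bits/symbol


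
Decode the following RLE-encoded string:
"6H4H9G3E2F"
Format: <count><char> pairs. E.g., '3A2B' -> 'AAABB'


Expanding each <count><char> pair:
  6H -> 'HHHHHH'
  4H -> 'HHHH'
  9G -> 'GGGGGGGGG'
  3E -> 'EEE'
  2F -> 'FF'

Decoded = HHHHHHHHHHGGGGGGGGGEEEFF


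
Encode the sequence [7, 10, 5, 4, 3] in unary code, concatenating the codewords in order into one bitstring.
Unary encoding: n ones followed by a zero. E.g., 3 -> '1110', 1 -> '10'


Encode each number as n ones followed by a terminating 0:
  7 -> 11111110 (8 bits)
  10 -> 11111111110 (11 bits)
  5 -> 111110 (6 bits)
  4 -> 11110 (5 bits)
  3 -> 1110 (4 bits)
Total length = 8 + 11 + 6 + 5 + 4 = 34 bits.

Unary([7, 10, 5, 4, 3]) = 1111111011111111110111110111101110 (34 bits)


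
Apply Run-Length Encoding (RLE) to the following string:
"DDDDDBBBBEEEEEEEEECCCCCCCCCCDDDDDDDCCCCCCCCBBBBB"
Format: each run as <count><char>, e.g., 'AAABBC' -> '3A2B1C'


Scanning runs left to right:
  i=0: run of 'D' x 5 -> '5D'
  i=5: run of 'B' x 4 -> '4B'
  i=9: run of 'E' x 9 -> '9E'
  i=18: run of 'C' x 10 -> '10C'
  i=28: run of 'D' x 7 -> '7D'
  i=35: run of 'C' x 8 -> '8C'
  i=43: run of 'B' x 5 -> '5B'

RLE = 5D4B9E10C7D8C5B


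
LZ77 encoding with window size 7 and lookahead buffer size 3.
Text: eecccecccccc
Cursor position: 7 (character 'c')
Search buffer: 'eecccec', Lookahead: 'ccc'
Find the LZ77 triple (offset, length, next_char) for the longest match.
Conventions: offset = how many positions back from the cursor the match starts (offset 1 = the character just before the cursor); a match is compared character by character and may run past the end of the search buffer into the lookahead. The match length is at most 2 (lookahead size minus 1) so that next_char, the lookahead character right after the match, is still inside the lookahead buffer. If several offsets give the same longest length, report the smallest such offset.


Try each offset into the search buffer:
  offset=1 (pos 6, char 'c'): match length 2
  offset=2 (pos 5, char 'e'): match length 0
  offset=3 (pos 4, char 'c'): match length 1
  offset=4 (pos 3, char 'c'): match length 2
  offset=5 (pos 2, char 'c'): match length 2
  offset=6 (pos 1, char 'e'): match length 0
  offset=7 (pos 0, char 'e'): match length 0
Longest match has length 2, found at offsets 1, 4, 5; take the smallest, offset 1.
next_char = character at position 7 + 2 = 9 -> 'c'

Best match: offset=1, length=2 (matching 'cc' starting at position 6)
LZ77 triple: (1, 2, 'c')


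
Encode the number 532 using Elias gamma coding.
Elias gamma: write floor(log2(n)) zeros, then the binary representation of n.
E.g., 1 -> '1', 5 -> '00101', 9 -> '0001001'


num_bits = floor(log2(532)) + 1 = 10
leading_zeros = num_bits - 1 = 9
binary(532) = 1000010100

Elias gamma(532) = '000000000' + '1000010100' = 0000000001000010100 (19 bits)


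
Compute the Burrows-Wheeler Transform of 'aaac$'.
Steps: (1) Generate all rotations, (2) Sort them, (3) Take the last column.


Rotations (sorted):
  0: $aaac -> last char: c
  1: aaac$ -> last char: $
  2: aac$a -> last char: a
  3: ac$aa -> last char: a
  4: c$aaa -> last char: a


BWT = c$aaa


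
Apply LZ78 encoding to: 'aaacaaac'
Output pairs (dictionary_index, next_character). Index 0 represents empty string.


LZ78 encoding steps:
Dictionary: {0: ''}
Step 1: w='' (idx 0), next='a' -> output (0, 'a'), add 'a' as idx 1
Step 2: w='a' (idx 1), next='a' -> output (1, 'a'), add 'aa' as idx 2
Step 3: w='' (idx 0), next='c' -> output (0, 'c'), add 'c' as idx 3
Step 4: w='aa' (idx 2), next='a' -> output (2, 'a'), add 'aaa' as idx 4
Step 5: w='c' (idx 3), end of input -> output (3, '')


Encoded: [(0, 'a'), (1, 'a'), (0, 'c'), (2, 'a'), (3, '')]


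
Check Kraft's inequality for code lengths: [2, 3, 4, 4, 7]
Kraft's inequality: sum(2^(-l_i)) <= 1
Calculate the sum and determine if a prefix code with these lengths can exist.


Sum = 2^(-2) + 2^(-3) + 2^(-4) + 2^(-4) + 2^(-7)
    = 0.25 + 0.125 + 0.0625 + 0.0625 + 0.0078125
    = 65/128 = 0.5078125
Since 0.5078125 <= 1, Kraft's inequality IS satisfied.
A prefix code with these lengths CAN exist.

Kraft sum = 0.5078125. Satisfied.


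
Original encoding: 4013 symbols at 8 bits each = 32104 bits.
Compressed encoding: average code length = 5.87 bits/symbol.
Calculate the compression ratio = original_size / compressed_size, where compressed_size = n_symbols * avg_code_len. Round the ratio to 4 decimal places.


original_size = n_symbols * orig_bits = 4013 * 8 = 32104 bits
compressed_size = n_symbols * avg_code_len = 4013 * 5.87 = 23556.31 bits
ratio = original_size / compressed_size = 32104 / 23556.31 = 1.3629

Compression ratio = 1.3629


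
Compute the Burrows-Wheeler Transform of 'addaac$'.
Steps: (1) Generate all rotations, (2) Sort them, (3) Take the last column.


Rotations (sorted):
  0: $addaac -> last char: c
  1: aac$add -> last char: d
  2: ac$adda -> last char: a
  3: addaac$ -> last char: $
  4: c$addaa -> last char: a
  5: daac$ad -> last char: d
  6: ddaac$a -> last char: a


BWT = cda$ada


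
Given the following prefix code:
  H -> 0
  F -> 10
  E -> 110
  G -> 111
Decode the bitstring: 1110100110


Decoding step by step:
Bits 111 -> G
Bits 0 -> H
Bits 10 -> F
Bits 0 -> H
Bits 110 -> E


Decoded message: GHFHE


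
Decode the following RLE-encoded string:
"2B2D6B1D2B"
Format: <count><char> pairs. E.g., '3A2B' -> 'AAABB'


Expanding each <count><char> pair:
  2B -> 'BB'
  2D -> 'DD'
  6B -> 'BBBBBB'
  1D -> 'D'
  2B -> 'BB'

Decoded = BBDDBBBBBBDBB


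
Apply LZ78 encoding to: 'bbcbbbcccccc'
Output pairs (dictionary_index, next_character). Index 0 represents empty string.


LZ78 encoding steps:
Dictionary: {0: ''}
Step 1: w='' (idx 0), next='b' -> output (0, 'b'), add 'b' as idx 1
Step 2: w='b' (idx 1), next='c' -> output (1, 'c'), add 'bc' as idx 2
Step 3: w='b' (idx 1), next='b' -> output (1, 'b'), add 'bb' as idx 3
Step 4: w='bc' (idx 2), next='c' -> output (2, 'c'), add 'bcc' as idx 4
Step 5: w='' (idx 0), next='c' -> output (0, 'c'), add 'c' as idx 5
Step 6: w='c' (idx 5), next='c' -> output (5, 'c'), add 'cc' as idx 6
Step 7: w='c' (idx 5), end of input -> output (5, '')


Encoded: [(0, 'b'), (1, 'c'), (1, 'b'), (2, 'c'), (0, 'c'), (5, 'c'), (5, '')]


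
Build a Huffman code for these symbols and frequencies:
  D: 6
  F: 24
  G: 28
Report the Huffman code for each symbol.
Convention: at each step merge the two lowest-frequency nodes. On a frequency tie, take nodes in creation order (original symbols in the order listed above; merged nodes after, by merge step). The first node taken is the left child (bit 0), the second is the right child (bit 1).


Huffman tree construction:
Step 1: Merge D(6) + F(24) = 30
Step 2: Merge G(28) + (D+F)(30) = 58
Read each symbol's code off the tree from the root (left child = 0, right child = 1).

Codes:
  D: 10 (length 2)
  F: 11 (length 2)
  G: 0 (length 1)
Average code length: 88/58 = 1.5172 bits/symbol


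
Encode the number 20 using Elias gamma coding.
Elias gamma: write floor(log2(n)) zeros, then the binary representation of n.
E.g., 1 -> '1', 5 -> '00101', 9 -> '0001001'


num_bits = floor(log2(20)) + 1 = 5
leading_zeros = num_bits - 1 = 4
binary(20) = 10100

Elias gamma(20) = '0000' + '10100' = 000010100 (9 bits)


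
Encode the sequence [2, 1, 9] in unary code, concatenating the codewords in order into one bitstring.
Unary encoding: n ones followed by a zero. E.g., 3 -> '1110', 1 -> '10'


Encode each number as n ones followed by a terminating 0:
  2 -> 110 (3 bits)
  1 -> 10 (2 bits)
  9 -> 1111111110 (10 bits)
Total length = 3 + 2 + 10 = 15 bits.

Unary([2, 1, 9]) = 110101111111110 (15 bits)


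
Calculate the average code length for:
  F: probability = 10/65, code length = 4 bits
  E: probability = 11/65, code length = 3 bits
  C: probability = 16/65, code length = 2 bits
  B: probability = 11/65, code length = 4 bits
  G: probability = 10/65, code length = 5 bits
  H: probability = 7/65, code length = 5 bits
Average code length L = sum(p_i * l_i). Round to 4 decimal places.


Weighted contributions p_i * l_i:
  F: (10/65) * 4 = 40/65
  E: (11/65) * 3 = 33/65
  C: (16/65) * 2 = 32/65
  B: (11/65) * 4 = 44/65
  G: (10/65) * 5 = 50/65
  H: (7/65) * 5 = 35/65
Sum = (40 + 33 + 32 + 44 + 50 + 35)/65 = 234/65

L = 234/65 = 3.6000 bits/symbol


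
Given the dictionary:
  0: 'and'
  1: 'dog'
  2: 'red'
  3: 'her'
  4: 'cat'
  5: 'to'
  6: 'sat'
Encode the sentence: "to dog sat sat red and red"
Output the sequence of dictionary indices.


Look up each word in the dictionary:
  'to' -> 5
  'dog' -> 1
  'sat' -> 6
  'sat' -> 6
  'red' -> 2
  'and' -> 0
  'red' -> 2

Encoded: [5, 1, 6, 6, 2, 0, 2]


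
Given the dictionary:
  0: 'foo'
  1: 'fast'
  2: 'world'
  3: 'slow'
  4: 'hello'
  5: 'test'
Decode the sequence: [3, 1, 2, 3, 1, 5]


Look up each index in the dictionary:
  3 -> 'slow'
  1 -> 'fast'
  2 -> 'world'
  3 -> 'slow'
  1 -> 'fast'
  5 -> 'test'

Decoded: "slow fast world slow fast test"


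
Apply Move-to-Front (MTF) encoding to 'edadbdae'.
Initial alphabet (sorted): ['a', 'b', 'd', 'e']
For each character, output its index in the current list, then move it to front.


MTF encoding:
'e': index 3 in ['a', 'b', 'd', 'e'] -> ['e', 'a', 'b', 'd']
'd': index 3 in ['e', 'a', 'b', 'd'] -> ['d', 'e', 'a', 'b']
'a': index 2 in ['d', 'e', 'a', 'b'] -> ['a', 'd', 'e', 'b']
'd': index 1 in ['a', 'd', 'e', 'b'] -> ['d', 'a', 'e', 'b']
'b': index 3 in ['d', 'a', 'e', 'b'] -> ['b', 'd', 'a', 'e']
'd': index 1 in ['b', 'd', 'a', 'e'] -> ['d', 'b', 'a', 'e']
'a': index 2 in ['d', 'b', 'a', 'e'] -> ['a', 'd', 'b', 'e']
'e': index 3 in ['a', 'd', 'b', 'e'] -> ['e', 'a', 'd', 'b']


Output: [3, 3, 2, 1, 3, 1, 2, 3]


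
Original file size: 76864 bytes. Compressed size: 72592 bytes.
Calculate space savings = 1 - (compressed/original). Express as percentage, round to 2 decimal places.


ratio = compressed/original = 72592/76864 = 0.944421
savings = 1 - ratio = 1 - 0.944421 = 0.055579
as a percentage: 0.055579 * 100 = 5.56%

Space savings = 1 - 72592/76864 = 5.56%


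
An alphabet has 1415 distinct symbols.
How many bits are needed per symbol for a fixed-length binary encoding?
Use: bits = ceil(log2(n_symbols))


log2(1415) = 10.4666
Bracket: 2^10 = 1024 < 1415 <= 2^11 = 2048
So ceil(log2(1415)) = 11

bits = ceil(log2(1415)) = ceil(10.4666) = 11 bits


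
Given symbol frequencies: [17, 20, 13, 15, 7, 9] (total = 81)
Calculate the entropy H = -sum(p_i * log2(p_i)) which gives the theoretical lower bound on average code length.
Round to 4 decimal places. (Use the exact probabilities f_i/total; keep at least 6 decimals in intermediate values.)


Per-symbol terms -p_i * log2(p_i) with p_i = f_i/81:
  p = 17/81 = 0.209877: log2(p) = -2.252387, -p*log2(p) = 0.472723
  p = 20/81 = 0.246914: log2(p) = -2.017922, -p*log2(p) = 0.498252
  p = 13/81 = 0.160494: log2(p) = -2.639410, -p*log2(p) = 0.423609
  p = 15/81 = 0.185185: log2(p) = -2.432959, -p*log2(p) = 0.450548
  p = 7/81 = 0.086420: log2(p) = -3.532495, -p*log2(p) = 0.305277
  p = 9/81 = 0.111111: log2(p) = -3.169925, -p*log2(p) = 0.352214
H = 0.472723 + 0.498252 + 0.423609 + 0.450548 + 0.305277 + 0.352214 = 2.502623

H = 2.5026 bits/symbol


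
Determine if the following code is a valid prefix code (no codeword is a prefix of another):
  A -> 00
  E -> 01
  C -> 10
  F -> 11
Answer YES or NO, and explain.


Checking each pair (does one codeword prefix another?):
  A='00' vs E='01': no prefix
  A='00' vs C='10': no prefix
  A='00' vs F='11': no prefix
  E='01' vs A='00': no prefix
  E='01' vs C='10': no prefix
  E='01' vs F='11': no prefix
  C='10' vs A='00': no prefix
  C='10' vs E='01': no prefix
  C='10' vs F='11': no prefix
  F='11' vs A='00': no prefix
  F='11' vs E='01': no prefix
  F='11' vs C='10': no prefix
No violation found over all pairs.

YES -- this is a valid prefix code. No codeword is a prefix of any other codeword.


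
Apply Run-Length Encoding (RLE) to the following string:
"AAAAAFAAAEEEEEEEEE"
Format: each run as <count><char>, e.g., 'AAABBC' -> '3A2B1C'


Scanning runs left to right:
  i=0: run of 'A' x 5 -> '5A'
  i=5: run of 'F' x 1 -> '1F'
  i=6: run of 'A' x 3 -> '3A'
  i=9: run of 'E' x 9 -> '9E'

RLE = 5A1F3A9E


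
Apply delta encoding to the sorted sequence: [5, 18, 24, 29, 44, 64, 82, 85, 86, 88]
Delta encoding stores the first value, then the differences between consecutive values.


First value: 5
Deltas:
  18 - 5 = 13
  24 - 18 = 6
  29 - 24 = 5
  44 - 29 = 15
  64 - 44 = 20
  82 - 64 = 18
  85 - 82 = 3
  86 - 85 = 1
  88 - 86 = 2


Delta encoded: [5, 13, 6, 5, 15, 20, 18, 3, 1, 2]


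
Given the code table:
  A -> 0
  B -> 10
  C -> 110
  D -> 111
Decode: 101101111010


Decoding:
10 -> B
110 -> C
111 -> D
10 -> B
10 -> B


Result: BCDBB


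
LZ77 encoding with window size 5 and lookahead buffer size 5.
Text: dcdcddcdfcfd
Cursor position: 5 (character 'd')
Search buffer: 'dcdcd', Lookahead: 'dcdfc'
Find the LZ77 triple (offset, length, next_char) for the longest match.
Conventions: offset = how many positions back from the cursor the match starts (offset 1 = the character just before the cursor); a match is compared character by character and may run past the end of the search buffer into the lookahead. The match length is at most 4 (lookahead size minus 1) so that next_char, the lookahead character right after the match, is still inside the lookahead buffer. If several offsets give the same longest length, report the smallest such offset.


Try each offset into the search buffer:
  offset=1 (pos 4, char 'd'): match length 1
  offset=2 (pos 3, char 'c'): match length 0
  offset=3 (pos 2, char 'd'): match length 3
  offset=4 (pos 1, char 'c'): match length 0
  offset=5 (pos 0, char 'd'): match length 3
Longest match has length 3, found at offsets 3, 5; take the smallest, offset 3.
next_char = character at position 5 + 3 = 8 -> 'f'

Best match: offset=3, length=3 (matching 'dcd' starting at position 2)
LZ77 triple: (3, 3, 'f')


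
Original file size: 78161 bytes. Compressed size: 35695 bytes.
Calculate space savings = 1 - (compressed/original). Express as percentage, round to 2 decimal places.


ratio = compressed/original = 35695/78161 = 0.456686
savings = 1 - ratio = 1 - 0.456686 = 0.543314
as a percentage: 0.543314 * 100 = 54.33%

Space savings = 1 - 35695/78161 = 54.33%


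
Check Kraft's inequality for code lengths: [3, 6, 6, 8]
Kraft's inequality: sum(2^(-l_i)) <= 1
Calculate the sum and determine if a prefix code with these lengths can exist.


Sum = 2^(-3) + 2^(-6) + 2^(-6) + 2^(-8)
    = 0.125 + 0.015625 + 0.015625 + 0.00390625
    = 41/256 = 0.16015625
Since 0.16015625 <= 1, Kraft's inequality IS satisfied.
A prefix code with these lengths CAN exist.

Kraft sum = 0.16015625. Satisfied.


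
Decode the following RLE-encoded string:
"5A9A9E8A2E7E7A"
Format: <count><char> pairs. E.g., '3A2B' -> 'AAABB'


Expanding each <count><char> pair:
  5A -> 'AAAAA'
  9A -> 'AAAAAAAAA'
  9E -> 'EEEEEEEEE'
  8A -> 'AAAAAAAA'
  2E -> 'EE'
  7E -> 'EEEEEEE'
  7A -> 'AAAAAAA'

Decoded = AAAAAAAAAAAAAAEEEEEEEEEAAAAAAAAEEEEEEEEEAAAAAAA


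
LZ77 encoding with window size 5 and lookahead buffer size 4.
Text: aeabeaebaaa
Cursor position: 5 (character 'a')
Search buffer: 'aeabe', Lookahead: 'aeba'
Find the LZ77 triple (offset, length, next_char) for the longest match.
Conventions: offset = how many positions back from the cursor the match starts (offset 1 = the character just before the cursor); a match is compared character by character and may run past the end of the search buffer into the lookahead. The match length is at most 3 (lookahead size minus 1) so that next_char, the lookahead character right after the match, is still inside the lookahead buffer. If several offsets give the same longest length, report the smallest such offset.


Try each offset into the search buffer:
  offset=1 (pos 4, char 'e'): match length 0
  offset=2 (pos 3, char 'b'): match length 0
  offset=3 (pos 2, char 'a'): match length 1
  offset=4 (pos 1, char 'e'): match length 0
  offset=5 (pos 0, char 'a'): match length 2
Longest match has length 2 at offset 5.
next_char = character at position 5 + 2 = 7 -> 'b'

Best match: offset=5, length=2 (matching 'ae' starting at position 0)
LZ77 triple: (5, 2, 'b')


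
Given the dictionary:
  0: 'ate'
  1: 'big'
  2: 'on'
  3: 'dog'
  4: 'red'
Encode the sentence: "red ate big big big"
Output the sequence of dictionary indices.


Look up each word in the dictionary:
  'red' -> 4
  'ate' -> 0
  'big' -> 1
  'big' -> 1
  'big' -> 1

Encoded: [4, 0, 1, 1, 1]


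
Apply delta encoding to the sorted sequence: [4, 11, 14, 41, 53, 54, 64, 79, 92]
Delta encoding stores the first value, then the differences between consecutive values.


First value: 4
Deltas:
  11 - 4 = 7
  14 - 11 = 3
  41 - 14 = 27
  53 - 41 = 12
  54 - 53 = 1
  64 - 54 = 10
  79 - 64 = 15
  92 - 79 = 13


Delta encoded: [4, 7, 3, 27, 12, 1, 10, 15, 13]


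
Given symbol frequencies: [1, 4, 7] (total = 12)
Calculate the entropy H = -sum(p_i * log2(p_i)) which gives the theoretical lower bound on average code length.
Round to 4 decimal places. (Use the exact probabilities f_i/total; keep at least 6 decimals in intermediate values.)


Per-symbol terms -p_i * log2(p_i) with p_i = f_i/12:
  p = 1/12 = 0.083333: log2(p) = -3.584963, -p*log2(p) = 0.298747
  p = 4/12 = 0.333333: log2(p) = -1.584963, -p*log2(p) = 0.528321
  p = 7/12 = 0.583333: log2(p) = -0.777608, -p*log2(p) = 0.453604
H = 0.298747 + 0.528321 + 0.453604 = 1.280672

H = 1.2807 bits/symbol


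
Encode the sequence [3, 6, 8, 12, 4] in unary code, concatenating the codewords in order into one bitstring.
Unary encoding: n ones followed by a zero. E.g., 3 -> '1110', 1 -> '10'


Encode each number as n ones followed by a terminating 0:
  3 -> 1110 (4 bits)
  6 -> 1111110 (7 bits)
  8 -> 111111110 (9 bits)
  12 -> 1111111111110 (13 bits)
  4 -> 11110 (5 bits)
Total length = 4 + 7 + 9 + 13 + 5 = 38 bits.

Unary([3, 6, 8, 12, 4]) = 11101111110111111110111111111111011110 (38 bits)


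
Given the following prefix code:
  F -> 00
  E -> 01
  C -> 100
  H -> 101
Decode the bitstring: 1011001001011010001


Decoding step by step:
Bits 101 -> H
Bits 100 -> C
Bits 100 -> C
Bits 101 -> H
Bits 101 -> H
Bits 00 -> F
Bits 01 -> E


Decoded message: HCCHHFE


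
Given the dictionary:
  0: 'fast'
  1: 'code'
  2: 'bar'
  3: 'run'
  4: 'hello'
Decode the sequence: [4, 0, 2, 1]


Look up each index in the dictionary:
  4 -> 'hello'
  0 -> 'fast'
  2 -> 'bar'
  1 -> 'code'

Decoded: "hello fast bar code"


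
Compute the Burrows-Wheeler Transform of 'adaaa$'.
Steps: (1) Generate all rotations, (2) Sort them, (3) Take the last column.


Rotations (sorted):
  0: $adaaa -> last char: a
  1: a$adaa -> last char: a
  2: aa$ada -> last char: a
  3: aaa$ad -> last char: d
  4: adaaa$ -> last char: $
  5: daaa$a -> last char: a


BWT = aaad$a


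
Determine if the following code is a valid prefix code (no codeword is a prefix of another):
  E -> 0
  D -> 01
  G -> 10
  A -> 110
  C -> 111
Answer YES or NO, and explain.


Checking each pair (does one codeword prefix another?):
  E='0' vs D='01': prefix -- VIOLATION

NO -- this is NOT a valid prefix code. E (0) is a prefix of D (01).


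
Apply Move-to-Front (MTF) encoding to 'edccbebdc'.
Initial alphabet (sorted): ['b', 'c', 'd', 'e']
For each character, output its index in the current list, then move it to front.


MTF encoding:
'e': index 3 in ['b', 'c', 'd', 'e'] -> ['e', 'b', 'c', 'd']
'd': index 3 in ['e', 'b', 'c', 'd'] -> ['d', 'e', 'b', 'c']
'c': index 3 in ['d', 'e', 'b', 'c'] -> ['c', 'd', 'e', 'b']
'c': index 0 in ['c', 'd', 'e', 'b'] -> ['c', 'd', 'e', 'b']
'b': index 3 in ['c', 'd', 'e', 'b'] -> ['b', 'c', 'd', 'e']
'e': index 3 in ['b', 'c', 'd', 'e'] -> ['e', 'b', 'c', 'd']
'b': index 1 in ['e', 'b', 'c', 'd'] -> ['b', 'e', 'c', 'd']
'd': index 3 in ['b', 'e', 'c', 'd'] -> ['d', 'b', 'e', 'c']
'c': index 3 in ['d', 'b', 'e', 'c'] -> ['c', 'd', 'b', 'e']


Output: [3, 3, 3, 0, 3, 3, 1, 3, 3]


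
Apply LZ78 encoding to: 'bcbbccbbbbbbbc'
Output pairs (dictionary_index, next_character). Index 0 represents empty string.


LZ78 encoding steps:
Dictionary: {0: ''}
Step 1: w='' (idx 0), next='b' -> output (0, 'b'), add 'b' as idx 1
Step 2: w='' (idx 0), next='c' -> output (0, 'c'), add 'c' as idx 2
Step 3: w='b' (idx 1), next='b' -> output (1, 'b'), add 'bb' as idx 3
Step 4: w='c' (idx 2), next='c' -> output (2, 'c'), add 'cc' as idx 4
Step 5: w='bb' (idx 3), next='b' -> output (3, 'b'), add 'bbb' as idx 5
Step 6: w='bbb' (idx 5), next='b' -> output (5, 'b'), add 'bbbb' as idx 6
Step 7: w='c' (idx 2), end of input -> output (2, '')


Encoded: [(0, 'b'), (0, 'c'), (1, 'b'), (2, 'c'), (3, 'b'), (5, 'b'), (2, '')]


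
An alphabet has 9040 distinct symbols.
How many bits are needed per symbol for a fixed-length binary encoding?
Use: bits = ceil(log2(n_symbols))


log2(9040) = 13.1421
Bracket: 2^13 = 8192 < 9040 <= 2^14 = 16384
So ceil(log2(9040)) = 14

bits = ceil(log2(9040)) = ceil(13.1421) = 14 bits


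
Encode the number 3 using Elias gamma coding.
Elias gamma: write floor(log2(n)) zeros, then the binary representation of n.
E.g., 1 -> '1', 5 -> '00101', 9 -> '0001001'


num_bits = floor(log2(3)) + 1 = 2
leading_zeros = num_bits - 1 = 1
binary(3) = 11

Elias gamma(3) = '0' + '11' = 011 (3 bits)


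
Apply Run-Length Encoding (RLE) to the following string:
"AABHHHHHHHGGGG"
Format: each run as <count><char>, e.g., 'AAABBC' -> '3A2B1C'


Scanning runs left to right:
  i=0: run of 'A' x 2 -> '2A'
  i=2: run of 'B' x 1 -> '1B'
  i=3: run of 'H' x 7 -> '7H'
  i=10: run of 'G' x 4 -> '4G'

RLE = 2A1B7H4G


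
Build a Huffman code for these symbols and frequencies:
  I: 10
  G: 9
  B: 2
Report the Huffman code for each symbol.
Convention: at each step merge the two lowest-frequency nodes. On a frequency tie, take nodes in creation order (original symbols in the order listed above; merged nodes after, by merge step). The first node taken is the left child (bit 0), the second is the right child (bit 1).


Huffman tree construction:
Step 1: Merge B(2) + G(9) = 11
Step 2: Merge I(10) + (B+G)(11) = 21
Read each symbol's code off the tree from the root (left child = 0, right child = 1).

Codes:
  I: 0 (length 1)
  G: 11 (length 2)
  B: 10 (length 2)
Average code length: 32/21 = 1.5238 bits/symbol


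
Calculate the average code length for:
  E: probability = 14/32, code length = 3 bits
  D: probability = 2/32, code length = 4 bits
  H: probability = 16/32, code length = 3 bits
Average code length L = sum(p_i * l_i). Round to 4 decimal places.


Weighted contributions p_i * l_i:
  E: (14/32) * 3 = 42/32
  D: (2/32) * 4 = 8/32
  H: (16/32) * 3 = 48/32
Sum = (42 + 8 + 48)/32 = 98/32

L = 98/32 = 3.0625 bits/symbol


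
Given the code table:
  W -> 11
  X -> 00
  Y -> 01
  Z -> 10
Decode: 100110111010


Decoding:
10 -> Z
01 -> Y
10 -> Z
11 -> W
10 -> Z
10 -> Z


Result: ZYZWZZ


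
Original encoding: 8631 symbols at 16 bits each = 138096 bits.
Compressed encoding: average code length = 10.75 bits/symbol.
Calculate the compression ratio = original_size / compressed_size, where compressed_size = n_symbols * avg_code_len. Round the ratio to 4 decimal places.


original_size = n_symbols * orig_bits = 8631 * 16 = 138096 bits
compressed_size = n_symbols * avg_code_len = 8631 * 10.75 = 92783.25 bits
ratio = original_size / compressed_size = 138096 / 92783.25 = 1.4884

Compression ratio = 1.4884


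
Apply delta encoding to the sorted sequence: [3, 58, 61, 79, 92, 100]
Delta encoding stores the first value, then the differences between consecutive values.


First value: 3
Deltas:
  58 - 3 = 55
  61 - 58 = 3
  79 - 61 = 18
  92 - 79 = 13
  100 - 92 = 8


Delta encoded: [3, 55, 3, 18, 13, 8]


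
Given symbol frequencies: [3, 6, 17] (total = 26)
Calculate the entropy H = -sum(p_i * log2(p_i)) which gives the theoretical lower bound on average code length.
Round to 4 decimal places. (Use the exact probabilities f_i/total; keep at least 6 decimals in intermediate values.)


Per-symbol terms -p_i * log2(p_i) with p_i = f_i/26:
  p = 3/26 = 0.115385: log2(p) = -3.115477, -p*log2(p) = 0.359478
  p = 6/26 = 0.230769: log2(p) = -2.115477, -p*log2(p) = 0.488187
  p = 17/26 = 0.653846: log2(p) = -0.612977, -p*log2(p) = 0.400793
H = 0.359478 + 0.488187 + 0.400793 = 1.248458

H = 1.2485 bits/symbol


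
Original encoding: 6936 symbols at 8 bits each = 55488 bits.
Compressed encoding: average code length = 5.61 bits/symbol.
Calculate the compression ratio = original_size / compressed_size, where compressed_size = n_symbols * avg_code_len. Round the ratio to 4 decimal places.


original_size = n_symbols * orig_bits = 6936 * 8 = 55488 bits
compressed_size = n_symbols * avg_code_len = 6936 * 5.61 = 38910.96 bits
ratio = original_size / compressed_size = 55488 / 38910.96 = 1.426

Compression ratio = 1.426
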